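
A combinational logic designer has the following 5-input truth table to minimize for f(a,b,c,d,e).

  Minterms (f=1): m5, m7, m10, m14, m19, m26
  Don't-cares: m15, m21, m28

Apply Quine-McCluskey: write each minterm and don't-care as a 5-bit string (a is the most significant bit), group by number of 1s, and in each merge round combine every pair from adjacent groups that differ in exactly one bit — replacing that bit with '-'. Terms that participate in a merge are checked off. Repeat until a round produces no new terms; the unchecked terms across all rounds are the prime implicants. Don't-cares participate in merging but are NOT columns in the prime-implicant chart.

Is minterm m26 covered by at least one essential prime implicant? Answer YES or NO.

[col 0] 00101*, 00111*, 01010*, 01110*, 01111*, 10011, 10101*, 11010*, 11100
[col 1] -0101, -1010, 0-111, 001-1, 01-10, 0111-
Prime implicants: -0101, -1010, 0-111, 001-1, 01-10, 0111-, 10011, 11100
PI chart (minterm → PIs covering it):
  5 | -0101,001-1
  7 | 0-111,001-1
  10 | -1010,01-10
  14 | 01-10,0111-
  19 | 10011  (sole → essential)
  26 | -1010  (sole → essential)
Essential prime implicants: -1010, 10011

YES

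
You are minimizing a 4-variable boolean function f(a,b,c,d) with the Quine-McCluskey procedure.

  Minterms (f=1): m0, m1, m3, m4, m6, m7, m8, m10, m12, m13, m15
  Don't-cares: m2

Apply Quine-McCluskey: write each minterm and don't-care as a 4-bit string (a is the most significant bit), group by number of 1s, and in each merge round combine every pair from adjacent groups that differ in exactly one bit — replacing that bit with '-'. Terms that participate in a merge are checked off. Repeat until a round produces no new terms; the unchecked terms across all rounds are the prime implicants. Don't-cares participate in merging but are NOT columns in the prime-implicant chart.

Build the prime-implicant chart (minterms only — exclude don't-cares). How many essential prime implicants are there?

2

[col 0] 0000*, 0001*, 0010*, 0011*, 0100*, 0110*, 0111*, 1000*, 1010*, 1100*, 1101*, 1111*
[col 1] -000*, -010*, -100*, -111, 0-00*, 0-10*, 0-11*, 00-0*, 00-1*, 000-*, 001-*, 01-0*, 011-*, 1-00*, 10-0*, 11-1, 110-
[col 2] --00, -0-0, 0--0, 0-1-, 00--
Prime implicants: --00, -0-0, -111, 0--0, 0-1-, 00--, 11-1, 110-
PI chart (minterm → PIs covering it):
  0 | --00,-0-0,0--0,00--
  1 | 00--  (sole → essential)
  3 | 0-1-,00--
  4 | --00,0--0
  6 | 0--0,0-1-
  7 | -111,0-1-
  8 | --00,-0-0
  10 | -0-0  (sole → essential)
  12 | --00,110-
  13 | 11-1,110-
  15 | -111,11-1
Essential prime implicants: -0-0, 00--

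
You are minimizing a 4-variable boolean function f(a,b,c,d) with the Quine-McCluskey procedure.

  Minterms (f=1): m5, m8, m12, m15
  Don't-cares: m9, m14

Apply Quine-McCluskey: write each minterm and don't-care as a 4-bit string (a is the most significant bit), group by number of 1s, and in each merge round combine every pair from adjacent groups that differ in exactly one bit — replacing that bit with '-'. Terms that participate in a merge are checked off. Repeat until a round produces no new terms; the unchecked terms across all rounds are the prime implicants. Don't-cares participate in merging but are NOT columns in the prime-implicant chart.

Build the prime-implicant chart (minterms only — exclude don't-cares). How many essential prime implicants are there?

2

size-2^0 implicants → 0101  1000(✓)  1001(✓)  1100(✓)  1110(✓)  1111(✓)
size-2^1 implicants → 1-00  100-  11-0  111-
Unchecked terms (primes): 0101, 1-00, 100-, 11-0, 111-
Minterm coverage:
  m5 ⊆ 0101 [E]
  m8 ⊆ 1-00,100-
  m12 ⊆ 1-00,11-0
  m15 ⊆ 111- [E]
E = {0101, 111-}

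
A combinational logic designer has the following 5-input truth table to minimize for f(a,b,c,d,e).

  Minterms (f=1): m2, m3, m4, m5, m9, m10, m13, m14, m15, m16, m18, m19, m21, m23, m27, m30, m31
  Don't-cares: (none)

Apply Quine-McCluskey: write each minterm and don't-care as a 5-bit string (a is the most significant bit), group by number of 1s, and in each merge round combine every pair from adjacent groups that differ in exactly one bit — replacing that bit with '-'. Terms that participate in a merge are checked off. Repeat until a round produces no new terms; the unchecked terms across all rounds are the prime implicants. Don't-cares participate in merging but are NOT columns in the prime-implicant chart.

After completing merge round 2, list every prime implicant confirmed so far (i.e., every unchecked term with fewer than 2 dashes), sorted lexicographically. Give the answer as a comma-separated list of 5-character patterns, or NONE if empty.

-0101, 0-010, 0-101, 0010-, 01-01, 01-10, 011-1, 100-0, 101-1

size-2^0 implicants → 00010(✓)  00011(✓)  00100(✓)  00101(✓)  01001(✓)  01010(✓)  01101(✓)  01110(✓)  01111(✓)  10000(✓)  10010(✓)  10011(✓)  10101(✓)  10111(✓)  11011(✓)  11110(✓)  11111(✓)
size-2^1 implicants → -0010(✓)  -0011(✓)  -0101  -1110(✓)  -1111(✓)  0-010  0-101  0001-(✓)  0010-  01-01  01-10  011-1  0111-(✓)  1-011(✓)  1-111(✓)  10-11(✓)  100-0  1001-(✓)  101-1  11-11(✓)  1111-(✓)
size-2^2 implicants → -001-  -111-  1--11
Unchecked terms (primes): -001-, -0101, -111-, 0-010, 0-101, 0010-, 01-01, 01-10, 011-1, 1--11, 100-0, 101-1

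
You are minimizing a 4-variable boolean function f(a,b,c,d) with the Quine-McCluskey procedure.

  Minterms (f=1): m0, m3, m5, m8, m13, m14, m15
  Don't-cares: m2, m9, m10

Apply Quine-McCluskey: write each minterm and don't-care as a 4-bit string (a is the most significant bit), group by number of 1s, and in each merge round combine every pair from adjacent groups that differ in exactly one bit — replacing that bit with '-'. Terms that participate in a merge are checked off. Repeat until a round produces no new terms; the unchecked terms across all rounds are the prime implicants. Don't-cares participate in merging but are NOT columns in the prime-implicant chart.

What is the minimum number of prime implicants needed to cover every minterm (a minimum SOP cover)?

4

[col 0] 0000*, 0010*, 0011*, 0101*, 1000*, 1001*, 1010*, 1101*, 1110*, 1111*
[col 1] -000*, -010*, -101, 00-0*, 001-, 1-01, 1-10, 10-0*, 100-, 11-1, 111-
[col 2] -0-0
Prime implicants: -0-0, -101, 001-, 1-01, 1-10, 100-, 11-1, 111-
PI chart (minterm → PIs covering it):
  0 | -0-0  (sole → essential)
  3 | 001-  (sole → essential)
  5 | -101  (sole → essential)
  8 | -0-0,100-
  13 | -101,1-01,11-1
  14 | 1-10,111-
  15 | 11-1,111-
Essential prime implicants: -0-0, -101, 001-
Petrick residual → 111-
Minimum SOP uses 4 PIs: b'd' + bc'd + a'b'c + abc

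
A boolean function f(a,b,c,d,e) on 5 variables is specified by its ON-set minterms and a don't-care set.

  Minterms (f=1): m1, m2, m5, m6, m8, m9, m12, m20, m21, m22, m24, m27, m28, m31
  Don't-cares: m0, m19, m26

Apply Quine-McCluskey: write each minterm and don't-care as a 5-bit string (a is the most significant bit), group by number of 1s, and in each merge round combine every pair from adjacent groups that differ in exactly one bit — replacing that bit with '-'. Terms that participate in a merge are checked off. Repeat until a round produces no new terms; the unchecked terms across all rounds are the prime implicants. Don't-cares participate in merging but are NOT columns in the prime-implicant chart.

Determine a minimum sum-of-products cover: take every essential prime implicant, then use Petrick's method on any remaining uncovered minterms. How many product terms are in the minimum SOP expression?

Round 0: 00000✓ 00001✓ 00010✓ 00101✓ 00110✓ 01000✓ 01001✓ 01100✓ 10011✓ 10100✓ 10101✓ 10110✓ 11000✓ 11010✓ 11011✓ 11100✓ 11111✓
Round 1: -0101 -0110 -1000✓ -1100✓ 0-000✓ 0-001✓ 00-01 00-10 000-0 0000-✓ 01-00✓ 0100-✓ 1-011 1-100 101-0 1010- 11-00✓ 11-11 110-0 1101-
Round 2: -1-00 0-00-
PIs = {-0101, -0110, -1-00, 0-00-, 00-01, 00-10, 000-0, 1-011, 1-100, 101-0, 1010-, 11-11, 110-0, 1101-}
Coverage chart:
  m1: 0-00-,00-01
  m2: 00-10,000-0
  m5: -0101,00-01
  m6: -0110,00-10
  m8: -1-00,0-00-
  m9: 0-00- ←essential
  m12: -1-00 ←essential
  m20: 1-100,101-0,1010-
  m21: -0101,1010-
  m22: -0110,101-0
  m24: -1-00,110-0
  m27: 1-011,11-11,1101-
  m28: -1-00,1-100
  m31: 11-11 ←essential
Essential: -1-00, 0-00-, 11-11
Petrick residual → -0101, 00-10, 101-0
Min cover (6 terms): b'cd'e + bd'e' + a'c'd' + a'b'de' + ab'ce' + abde

6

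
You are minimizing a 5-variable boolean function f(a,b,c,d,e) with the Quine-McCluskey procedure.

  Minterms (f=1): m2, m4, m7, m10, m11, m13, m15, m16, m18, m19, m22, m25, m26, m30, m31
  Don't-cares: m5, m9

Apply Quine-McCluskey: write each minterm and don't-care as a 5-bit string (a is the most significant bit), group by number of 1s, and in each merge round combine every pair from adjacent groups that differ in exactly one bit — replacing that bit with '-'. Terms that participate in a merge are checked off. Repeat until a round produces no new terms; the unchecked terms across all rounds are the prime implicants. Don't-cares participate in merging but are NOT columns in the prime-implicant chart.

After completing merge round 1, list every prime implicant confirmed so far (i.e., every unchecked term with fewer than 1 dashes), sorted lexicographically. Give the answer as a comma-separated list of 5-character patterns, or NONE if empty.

NONE

size-2^0 implicants → 00010(✓)  00100(✓)  00101(✓)  00111(✓)  01001(✓)  01010(✓)  01011(✓)  01101(✓)  01111(✓)  10000(✓)  10010(✓)  10011(✓)  10110(✓)  11001(✓)  11010(✓)  11110(✓)  11111(✓)
size-2^1 implicants → -0010(✓)  -1001  -1010(✓)  -1111  0-010(✓)  0-101(✓)  0-111(✓)  001-1(✓)  0010-  01-01(✓)  01-11(✓)  010-1(✓)  0101-  011-1(✓)  1-010(✓)  1-110(✓)  10-10(✓)  100-0  1001-  11-10(✓)  1111-
size-2^2 implicants → --010  0-1-1  01--1  1--10
Unchecked terms (primes): --010, -1001, -1111, 0-1-1, 0010-, 01--1, 0101-, 1--10, 100-0, 1001-, 1111-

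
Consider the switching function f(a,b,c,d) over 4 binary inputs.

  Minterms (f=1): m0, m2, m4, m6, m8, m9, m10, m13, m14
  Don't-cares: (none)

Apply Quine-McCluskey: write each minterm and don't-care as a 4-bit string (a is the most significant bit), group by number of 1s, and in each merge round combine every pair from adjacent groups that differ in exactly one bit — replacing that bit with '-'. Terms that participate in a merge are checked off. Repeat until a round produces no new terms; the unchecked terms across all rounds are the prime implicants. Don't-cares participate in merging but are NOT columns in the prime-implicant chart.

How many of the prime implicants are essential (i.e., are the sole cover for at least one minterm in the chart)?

3

size-2^0 implicants → 0000(✓)  0010(✓)  0100(✓)  0110(✓)  1000(✓)  1001(✓)  1010(✓)  1101(✓)  1110(✓)
size-2^1 implicants → -000(✓)  -010(✓)  -110(✓)  0-00(✓)  0-10(✓)  00-0(✓)  01-0(✓)  1-01  1-10(✓)  10-0(✓)  100-
size-2^2 implicants → --10  -0-0  0--0
Unchecked terms (primes): --10, -0-0, 0--0, 1-01, 100-
Minterm coverage:
  m0 ⊆ -0-0,0--0
  m2 ⊆ --10,-0-0,0--0
  m4 ⊆ 0--0 [E]
  m6 ⊆ --10,0--0
  m8 ⊆ -0-0,100-
  m9 ⊆ 1-01,100-
  m10 ⊆ --10,-0-0
  m13 ⊆ 1-01 [E]
  m14 ⊆ --10 [E]
E = {--10, 0--0, 1-01}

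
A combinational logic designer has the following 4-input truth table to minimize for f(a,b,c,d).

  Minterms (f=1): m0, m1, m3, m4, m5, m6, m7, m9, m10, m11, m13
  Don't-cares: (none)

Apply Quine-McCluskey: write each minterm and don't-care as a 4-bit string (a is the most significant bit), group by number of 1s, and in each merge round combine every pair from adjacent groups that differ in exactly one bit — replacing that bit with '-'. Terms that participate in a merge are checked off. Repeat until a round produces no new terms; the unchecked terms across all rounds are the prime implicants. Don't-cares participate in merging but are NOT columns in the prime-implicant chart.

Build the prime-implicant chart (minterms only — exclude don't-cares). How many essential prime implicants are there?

Round 0: 0000✓ 0001✓ 0011✓ 0100✓ 0101✓ 0110✓ 0111✓ 1001✓ 1010✓ 1011✓ 1101✓
Round 1: -001✓ -011✓ -101✓ 0-00✓ 0-01✓ 0-11✓ 00-1✓ 000-✓ 01-0✓ 01-1✓ 010-✓ 011-✓ 1-01✓ 10-1✓ 101-
Round 2: --01 -0-1 0--1 0-0- 01--
PIs = {--01, -0-1, 0--1, 0-0-, 01--, 101-}
Coverage chart:
  m0: 0-0- ←essential
  m1: --01,-0-1,0--1,0-0-
  m3: -0-1,0--1
  m4: 0-0-,01--
  m5: --01,0--1,0-0-,01--
  m6: 01-- ←essential
  m7: 0--1,01--
  m9: --01,-0-1
  m10: 101- ←essential
  m11: -0-1,101-
  m13: --01 ←essential
Essential: --01, 0-0-, 01--, 101-

4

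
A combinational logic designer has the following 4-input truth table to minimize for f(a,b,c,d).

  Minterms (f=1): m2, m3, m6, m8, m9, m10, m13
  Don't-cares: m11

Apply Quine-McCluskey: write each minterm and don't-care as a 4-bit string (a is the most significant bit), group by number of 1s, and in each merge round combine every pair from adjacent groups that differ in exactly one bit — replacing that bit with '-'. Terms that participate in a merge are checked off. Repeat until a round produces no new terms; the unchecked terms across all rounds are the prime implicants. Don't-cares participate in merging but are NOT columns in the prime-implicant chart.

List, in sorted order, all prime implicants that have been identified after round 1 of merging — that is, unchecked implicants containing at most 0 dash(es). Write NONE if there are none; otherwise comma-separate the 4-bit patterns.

size-2^0 implicants → 0010(✓)  0011(✓)  0110(✓)  1000(✓)  1001(✓)  1010(✓)  1011(✓)  1101(✓)
size-2^1 implicants → -010(✓)  -011(✓)  0-10  001-(✓)  1-01  10-0(✓)  10-1(✓)  100-(✓)  101-(✓)
size-2^2 implicants → -01-  10--
Unchecked terms (primes): -01-, 0-10, 1-01, 10--

NONE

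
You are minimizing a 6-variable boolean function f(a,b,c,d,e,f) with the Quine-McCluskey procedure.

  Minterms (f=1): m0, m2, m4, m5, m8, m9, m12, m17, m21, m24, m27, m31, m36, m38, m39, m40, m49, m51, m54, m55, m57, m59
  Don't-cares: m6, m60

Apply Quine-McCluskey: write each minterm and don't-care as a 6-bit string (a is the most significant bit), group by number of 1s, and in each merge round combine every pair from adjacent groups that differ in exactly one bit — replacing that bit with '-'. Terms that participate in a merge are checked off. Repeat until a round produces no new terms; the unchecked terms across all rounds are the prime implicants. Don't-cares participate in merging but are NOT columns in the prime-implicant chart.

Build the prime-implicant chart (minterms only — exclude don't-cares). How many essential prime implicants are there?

Round 0: 000000✓ 000010✓ 000100✓ 000101✓ 000110✓ 001000✓ 001001✓ 001100✓ 010001✓ 010101✓ 011000✓ 011011✓ 011111✓ 100100✓ 100110✓ 100111✓ 101000✓ 110001✓ 110011✓ 110110✓ 110111✓ 111001✓ 111011✓ 111100
Round 1: -00100✓ -00110✓ -01000 -10001 -11011 0-0101 0-1000 00-000✓ 00-100✓ 000-00✓ 000-10✓ 0000-0✓ 0001-0✓ 00010- 001-00✓ 00100- 010-01 011-11 1-0110✓ 1-0111✓ 1001-0✓ 10011-✓ 11-001✓ 11-011✓ 110-11 1100-1✓ 11011-✓ 1110-1✓
Round 2: -001-0 00--00 000--0 1-011- 11-0-1
PIs = {-001-0, -01000, -10001, -11011, 0-0101, 0-1000, 00--00, 000--0, 00010-, 00100-, 010-01, 011-11, 1-011-, 11-0-1, 110-11, 111100}
Coverage chart:
  m0: 00--00,000--0
  m2: 000--0 ←essential
  m4: -001-0,00--00,000--0,00010-
  m5: 0-0101,00010-
  m8: -01000,0-1000,00--00,00100-
  m9: 00100- ←essential
  m12: 00--00 ←essential
  m17: -10001,010-01
  m21: 0-0101,010-01
  m24: 0-1000 ←essential
  m27: -11011,011-11
  m31: 011-11 ←essential
  m36: -001-0 ←essential
  m38: -001-0,1-011-
  m39: 1-011- ←essential
  m40: -01000 ←essential
  m49: -10001,11-0-1
  m51: 11-0-1,110-11
  m54: 1-011- ←essential
  m55: 1-011-,110-11
  m57: 11-0-1 ←essential
  m59: -11011,11-0-1
Essential: -001-0, -01000, 0-1000, 00--00, 000--0, 00100-, 011-11, 1-011-, 11-0-1

9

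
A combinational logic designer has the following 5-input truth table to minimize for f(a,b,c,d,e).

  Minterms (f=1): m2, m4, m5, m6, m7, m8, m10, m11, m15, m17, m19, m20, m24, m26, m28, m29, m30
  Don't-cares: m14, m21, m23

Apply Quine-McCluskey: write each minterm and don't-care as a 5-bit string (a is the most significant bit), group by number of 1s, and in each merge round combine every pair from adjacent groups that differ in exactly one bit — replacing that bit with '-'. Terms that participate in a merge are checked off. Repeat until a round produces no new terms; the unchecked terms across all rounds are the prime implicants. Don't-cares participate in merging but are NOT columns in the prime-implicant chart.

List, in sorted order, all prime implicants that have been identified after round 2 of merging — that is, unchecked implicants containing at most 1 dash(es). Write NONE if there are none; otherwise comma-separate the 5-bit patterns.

Round 0: 00010✓ 00100✓ 00101✓ 00110✓ 00111✓ 01000✓ 01010✓ 01011✓ 01110✓ 01111✓ 10001✓ 10011✓ 10100✓ 10101✓ 10111✓ 11000✓ 11010✓ 11100✓ 11101✓ 11110✓
Round 1: -0100✓ -0101✓ -0111✓ -1000✓ -1010✓ -1110✓ 0-010✓ 0-110✓ 0-111✓ 00-10✓ 001-0✓ 001-1✓ 0010-✓ 0011-✓ 01-10✓ 01-11✓ 010-0✓ 0101-✓ 0111-✓ 1-100✓ 1-101✓ 10-01✓ 10-11✓ 100-1✓ 101-1✓ 1010-✓ 11-00✓ 11-10✓ 110-0✓ 111-0✓ 1110-✓
Round 2: -01-1 -010- -1-10 -10-0 0--10 0-11- 001-- 01-1- 1-10- 10--1 11--0
PIs = {-01-1, -010-, -1-10, -10-0, 0--10, 0-11-, 001--, 01-1-, 1-10-, 10--1, 11--0}

NONE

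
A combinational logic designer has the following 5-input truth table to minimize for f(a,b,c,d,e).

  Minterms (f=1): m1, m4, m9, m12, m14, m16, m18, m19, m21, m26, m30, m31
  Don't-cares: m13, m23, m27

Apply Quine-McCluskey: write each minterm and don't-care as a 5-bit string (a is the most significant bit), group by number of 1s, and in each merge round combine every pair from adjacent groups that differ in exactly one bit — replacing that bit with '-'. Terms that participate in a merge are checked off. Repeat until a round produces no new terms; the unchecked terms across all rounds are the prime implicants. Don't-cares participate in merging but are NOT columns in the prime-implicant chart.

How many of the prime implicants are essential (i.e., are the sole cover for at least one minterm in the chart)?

[col 0] 00001*, 00100*, 01001*, 01100*, 01101*, 01110*, 10000*, 10010*, 10011*, 10101*, 10111*, 11010*, 11011*, 11110*, 11111*
[col 1] -1110, 0-001, 0-100, 01-01, 011-0, 0110-, 1-010*, 1-011*, 1-111*, 10-11*, 100-0, 1001-*, 101-1, 11-10*, 11-11*, 1101-*, 1111-*
[col 2] 1--11, 1-01-, 11-1-
Prime implicants: -1110, 0-001, 0-100, 01-01, 011-0, 0110-, 1--11, 1-01-, 100-0, 101-1, 11-1-
PI chart (minterm → PIs covering it):
  1 | 0-001  (sole → essential)
  4 | 0-100  (sole → essential)
  9 | 0-001,01-01
  12 | 0-100,011-0,0110-
  14 | -1110,011-0
  16 | 100-0  (sole → essential)
  18 | 1-01-,100-0
  19 | 1--11,1-01-
  21 | 101-1  (sole → essential)
  26 | 1-01-,11-1-
  30 | -1110,11-1-
  31 | 1--11,11-1-
Essential prime implicants: 0-001, 0-100, 100-0, 101-1

4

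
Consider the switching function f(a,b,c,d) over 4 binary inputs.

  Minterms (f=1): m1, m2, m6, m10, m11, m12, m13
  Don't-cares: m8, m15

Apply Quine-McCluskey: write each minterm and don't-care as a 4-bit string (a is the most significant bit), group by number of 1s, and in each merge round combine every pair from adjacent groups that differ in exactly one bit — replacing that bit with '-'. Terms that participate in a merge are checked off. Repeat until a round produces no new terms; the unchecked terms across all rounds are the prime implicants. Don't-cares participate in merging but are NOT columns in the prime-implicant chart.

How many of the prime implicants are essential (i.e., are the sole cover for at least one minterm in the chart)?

2

[col 0] 0001, 0010*, 0110*, 1000*, 1010*, 1011*, 1100*, 1101*, 1111*
[col 1] -010, 0-10, 1-00, 1-11, 10-0, 101-, 11-1, 110-
Prime implicants: -010, 0-10, 0001, 1-00, 1-11, 10-0, 101-, 11-1, 110-
PI chart (minterm → PIs covering it):
  1 | 0001  (sole → essential)
  2 | -010,0-10
  6 | 0-10  (sole → essential)
  10 | -010,10-0,101-
  11 | 1-11,101-
  12 | 1-00,110-
  13 | 11-1,110-
Essential prime implicants: 0-10, 0001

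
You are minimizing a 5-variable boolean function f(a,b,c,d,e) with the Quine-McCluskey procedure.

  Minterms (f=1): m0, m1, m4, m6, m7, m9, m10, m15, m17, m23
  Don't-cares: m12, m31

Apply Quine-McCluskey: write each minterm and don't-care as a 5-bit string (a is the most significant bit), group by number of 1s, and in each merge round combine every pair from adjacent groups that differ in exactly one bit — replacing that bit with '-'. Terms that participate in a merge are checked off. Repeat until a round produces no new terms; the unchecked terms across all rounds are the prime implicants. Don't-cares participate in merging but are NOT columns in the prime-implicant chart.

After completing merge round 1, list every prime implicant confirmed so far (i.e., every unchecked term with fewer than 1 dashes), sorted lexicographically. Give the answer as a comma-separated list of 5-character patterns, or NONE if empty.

01010

Round 0: 00000✓ 00001✓ 00100✓ 00110✓ 00111✓ 01001✓ 01010 01100✓ 01111✓ 10001✓ 10111✓ 11111✓
Round 1: -0001 -0111✓ -1111✓ 0-001 0-100 0-111✓ 00-00 0000- 001-0 0011- 1-111✓
Round 2: --111
PIs = {--111, -0001, 0-001, 0-100, 00-00, 0000-, 001-0, 0011-, 01010}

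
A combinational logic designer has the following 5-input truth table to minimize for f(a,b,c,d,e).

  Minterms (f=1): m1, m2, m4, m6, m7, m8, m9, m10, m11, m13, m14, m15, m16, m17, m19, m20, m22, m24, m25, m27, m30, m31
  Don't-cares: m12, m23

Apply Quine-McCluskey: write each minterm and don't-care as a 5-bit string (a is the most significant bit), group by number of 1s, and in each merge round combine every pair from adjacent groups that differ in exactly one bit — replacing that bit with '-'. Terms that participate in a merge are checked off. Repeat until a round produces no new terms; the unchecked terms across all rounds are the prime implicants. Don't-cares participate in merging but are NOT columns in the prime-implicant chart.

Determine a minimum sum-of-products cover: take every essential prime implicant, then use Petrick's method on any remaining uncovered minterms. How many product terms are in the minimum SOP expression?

size-2^0 implicants → 00001(✓)  00010(✓)  00100(✓)  00110(✓)  00111(✓)  01000(✓)  01001(✓)  01010(✓)  01011(✓)  01100(✓)  01101(✓)  01110(✓)  01111(✓)  10000(✓)  10001(✓)  10011(✓)  10100(✓)  10110(✓)  10111(✓)  11000(✓)  11001(✓)  11011(✓)  11110(✓)  11111(✓)
size-2^1 implicants → -0001(✓)  -0100(✓)  -0110(✓)  -0111(✓)  -1000(✓)  -1001(✓)  -1011(✓)  -1110(✓)  -1111(✓)  0-001(✓)  0-010(✓)  0-100(✓)  0-110(✓)  0-111(✓)  00-10(✓)  001-0(✓)  0011-(✓)  01-00(✓)  01-01(✓)  01-10(✓)  01-11(✓)  010-0(✓)  010-1(✓)  0100-(✓)  0101-(✓)  011-0(✓)  011-1(✓)  0110-(✓)  0111-(✓)  1-000(✓)  1-001(✓)  1-011(✓)  1-110(✓)  1-111(✓)  10-00  10-11(✓)  100-1(✓)  1000-(✓)  101-0(✓)  1011-(✓)  11-11(✓)  110-1(✓)  1100-(✓)  1111-(✓)
size-2^2 implicants → --001  --110(✓)  --111(✓)  -01-0  -011-(✓)  -1-11  -10-1  -100-  -111-(✓)  0--10  0-1-0  0-11-(✓)  01--0(✓)  01--1(✓)  01-0-(✓)  01-1-(✓)  010--(✓)  011--(✓)  1--11  1-0-1  1-00-  1-11-(✓)
size-2^3 implicants → --11-  01---
Unchecked terms (primes): --001, --11-, -01-0, -1-11, -10-1, -100-, 0--10, 0-1-0, 01---, 1--11, 1-0-1, 1-00-, 10-00
Minterm coverage:
  m1 ⊆ --001 [E]
  m2 ⊆ 0--10 [E]
  m4 ⊆ -01-0,0-1-0
  m6 ⊆ --11-,-01-0,0--10,0-1-0
  m7 ⊆ --11- [E]
  m8 ⊆ -100-,01---
  m9 ⊆ --001,-10-1,-100-,01---
  m10 ⊆ 0--10,01---
  m11 ⊆ -1-11,-10-1,01---
  m13 ⊆ 01--- [E]
  m14 ⊆ --11-,0--10,0-1-0,01---
  m15 ⊆ --11-,-1-11,01---
  m16 ⊆ 1-00-,10-00
  m17 ⊆ --001,1-0-1,1-00-
  m19 ⊆ 1--11,1-0-1
  m20 ⊆ -01-0,10-00
  m22 ⊆ --11-,-01-0
  m24 ⊆ -100-,1-00-
  m25 ⊆ --001,-10-1,-100-,1-0-1,1-00-
  m27 ⊆ -1-11,-10-1,1--11,1-0-1
  m30 ⊆ --11- [E]
  m31 ⊆ --11-,-1-11,1--11
E = {--001, --11-, 0--10, 01---}
Petrick residual → -01-0, 1--11, 1-00-
Cover = c'd'e + cd + b'ce' + a'de' + a'b + ade + ac'd'  |cover|=7

7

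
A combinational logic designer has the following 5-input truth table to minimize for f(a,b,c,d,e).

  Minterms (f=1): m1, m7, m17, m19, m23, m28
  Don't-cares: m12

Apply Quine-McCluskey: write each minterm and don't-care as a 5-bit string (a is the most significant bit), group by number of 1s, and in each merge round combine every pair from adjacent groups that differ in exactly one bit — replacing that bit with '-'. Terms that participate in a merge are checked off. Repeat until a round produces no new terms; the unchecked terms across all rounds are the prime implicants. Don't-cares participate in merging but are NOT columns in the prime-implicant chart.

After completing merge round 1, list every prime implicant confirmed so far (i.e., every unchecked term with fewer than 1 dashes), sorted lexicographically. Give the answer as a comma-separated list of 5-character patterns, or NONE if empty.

size-2^0 implicants → 00001(✓)  00111(✓)  01100(✓)  10001(✓)  10011(✓)  10111(✓)  11100(✓)
size-2^1 implicants → -0001  -0111  -1100  10-11  100-1
Unchecked terms (primes): -0001, -0111, -1100, 10-11, 100-1

NONE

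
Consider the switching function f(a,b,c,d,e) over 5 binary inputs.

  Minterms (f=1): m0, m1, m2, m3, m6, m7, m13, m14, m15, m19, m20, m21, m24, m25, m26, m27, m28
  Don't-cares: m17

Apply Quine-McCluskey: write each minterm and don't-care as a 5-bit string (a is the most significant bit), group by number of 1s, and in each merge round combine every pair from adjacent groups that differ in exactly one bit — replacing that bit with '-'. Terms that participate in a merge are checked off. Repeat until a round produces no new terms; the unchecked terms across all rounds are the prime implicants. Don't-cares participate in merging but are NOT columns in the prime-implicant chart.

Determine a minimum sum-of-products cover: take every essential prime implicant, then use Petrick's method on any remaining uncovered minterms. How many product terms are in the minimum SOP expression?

7

size-2^0 implicants → 00000(✓)  00001(✓)  00010(✓)  00011(✓)  00110(✓)  00111(✓)  01101(✓)  01110(✓)  01111(✓)  10001(✓)  10011(✓)  10100(✓)  10101(✓)  11000(✓)  11001(✓)  11010(✓)  11011(✓)  11100(✓)
size-2^1 implicants → -0001(✓)  -0011(✓)  0-110(✓)  0-111(✓)  00-10(✓)  00-11(✓)  000-0(✓)  000-1(✓)  0000-(✓)  0001-(✓)  0011-(✓)  011-1  0111-(✓)  1-001(✓)  1-011(✓)  1-100  10-01  100-1(✓)  1010-  11-00  110-0(✓)  110-1(✓)  1100-(✓)  1101-(✓)
size-2^2 implicants → -00-1  0-11-  00-1-  000--  1-0-1  110--
Unchecked terms (primes): -00-1, 0-11-, 00-1-, 000--, 011-1, 1-0-1, 1-100, 10-01, 1010-, 11-00, 110--
Minterm coverage:
  m0 ⊆ 000-- [E]
  m1 ⊆ -00-1,000--
  m2 ⊆ 00-1-,000--
  m3 ⊆ -00-1,00-1-,000--
  m6 ⊆ 0-11-,00-1-
  m7 ⊆ 0-11-,00-1-
  m13 ⊆ 011-1 [E]
  m14 ⊆ 0-11- [E]
  m15 ⊆ 0-11-,011-1
  m19 ⊆ -00-1,1-0-1
  m20 ⊆ 1-100,1010-
  m21 ⊆ 10-01,1010-
  m24 ⊆ 11-00,110--
  m25 ⊆ 1-0-1,110--
  m26 ⊆ 110-- [E]
  m27 ⊆ 1-0-1,110--
  m28 ⊆ 1-100,11-00
E = {0-11-, 000--, 011-1, 110--}
Petrick residual → -00-1, 1-100, 10-01
Cover = b'c'e + a'cd + a'b'c' + a'bce + acd'e' + ab'd'e + abc'  |cover|=7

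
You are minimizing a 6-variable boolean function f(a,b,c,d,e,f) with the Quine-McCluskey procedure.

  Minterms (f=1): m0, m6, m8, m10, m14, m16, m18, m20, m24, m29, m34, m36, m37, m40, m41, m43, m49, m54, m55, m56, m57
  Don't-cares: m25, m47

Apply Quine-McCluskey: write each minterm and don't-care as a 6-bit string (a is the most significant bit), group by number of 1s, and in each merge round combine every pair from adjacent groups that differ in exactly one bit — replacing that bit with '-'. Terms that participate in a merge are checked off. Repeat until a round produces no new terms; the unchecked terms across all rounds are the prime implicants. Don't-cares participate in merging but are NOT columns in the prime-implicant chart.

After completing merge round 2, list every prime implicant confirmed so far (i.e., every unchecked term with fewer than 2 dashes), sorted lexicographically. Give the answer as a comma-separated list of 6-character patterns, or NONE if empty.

00-110, 001-10, 0010-0, 010-00, 0100-0, 011-01, 100010, 10010-, 101-11, 1010-1, 11-001, 11011-

size-2^0 implicants → 000000(✓)  000110(✓)  001000(✓)  001010(✓)  001110(✓)  010000(✓)  010010(✓)  010100(✓)  011000(✓)  011001(✓)  011101(✓)  100010  100100(✓)  100101(✓)  101000(✓)  101001(✓)  101011(✓)  101111(✓)  110001(✓)  110110(✓)  110111(✓)  111000(✓)  111001(✓)
size-2^1 implicants → -01000(✓)  -11000(✓)  -11001(✓)  0-0000(✓)  0-1000(✓)  00-000(✓)  00-110  001-10  0010-0  01-000(✓)  010-00  0100-0  011-01  01100-(✓)  1-1000(✓)  1-1001(✓)  10010-  101-11  1010-1  10100-(✓)  11-001  11011-  11100-(✓)
size-2^2 implicants → --1000  -1100-  0--000  1-100-
Unchecked terms (primes): --1000, -1100-, 0--000, 00-110, 001-10, 0010-0, 010-00, 0100-0, 011-01, 1-100-, 100010, 10010-, 101-11, 1010-1, 11-001, 11011-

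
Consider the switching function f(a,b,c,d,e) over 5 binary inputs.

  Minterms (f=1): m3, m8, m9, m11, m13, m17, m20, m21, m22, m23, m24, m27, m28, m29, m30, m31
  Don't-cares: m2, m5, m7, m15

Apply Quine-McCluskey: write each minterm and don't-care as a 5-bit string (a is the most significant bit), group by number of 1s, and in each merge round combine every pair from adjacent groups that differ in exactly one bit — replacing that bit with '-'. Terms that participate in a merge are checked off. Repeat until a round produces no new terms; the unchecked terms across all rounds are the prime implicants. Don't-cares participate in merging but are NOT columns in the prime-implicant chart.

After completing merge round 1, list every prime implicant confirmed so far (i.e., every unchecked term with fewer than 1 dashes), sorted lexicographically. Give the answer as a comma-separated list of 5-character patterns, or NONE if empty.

NONE

[col 0] 00010*, 00011*, 00101*, 00111*, 01000*, 01001*, 01011*, 01101*, 01111*, 10001*, 10100*, 10101*, 10110*, 10111*, 11000*, 11011*, 11100*, 11101*, 11110*, 11111*
[col 1] -0101*, -0111*, -1000, -1011*, -1101*, -1111*, 0-011*, 0-101*, 0-111*, 00-11*, 0001-, 001-1*, 01-01*, 01-11*, 010-1*, 0100-, 011-1*, 1-100*, 1-101*, 1-110*, 1-111*, 10-01, 101-0*, 101-1*, 1010-*, 1011-*, 11-00, 11-11*, 111-0*, 111-1*, 1110-*, 1111-*
[col 2] --101*, --111*, -01-1*, -1-11, -11-1*, 0--11, 0-1-1*, 01--1, 1-1-0*, 1-1-1*, 1-10-*, 1-11-*, 101--*, 111--*
[col 3] --1-1, 1-1--
Prime implicants: --1-1, -1-11, -1000, 0--11, 0001-, 01--1, 0100-, 1-1--, 10-01, 11-00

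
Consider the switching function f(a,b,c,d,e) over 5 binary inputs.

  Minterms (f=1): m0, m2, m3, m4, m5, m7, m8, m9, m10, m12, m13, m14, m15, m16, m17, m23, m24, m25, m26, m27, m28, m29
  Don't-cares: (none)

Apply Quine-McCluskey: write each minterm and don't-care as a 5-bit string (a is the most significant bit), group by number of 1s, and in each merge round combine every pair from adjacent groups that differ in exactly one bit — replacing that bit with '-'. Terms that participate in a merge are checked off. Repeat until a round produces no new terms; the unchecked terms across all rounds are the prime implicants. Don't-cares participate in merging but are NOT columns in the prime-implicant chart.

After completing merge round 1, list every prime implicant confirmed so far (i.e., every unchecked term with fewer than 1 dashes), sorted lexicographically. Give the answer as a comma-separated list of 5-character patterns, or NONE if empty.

Round 0: 00000✓ 00010✓ 00011✓ 00100✓ 00101✓ 00111✓ 01000✓ 01001✓ 01010✓ 01100✓ 01101✓ 01110✓ 01111✓ 10000✓ 10001✓ 10111✓ 11000✓ 11001✓ 11010✓ 11011✓ 11100✓ 11101✓
Round 1: -0000✓ -0111 -1000✓ -1001✓ -1010✓ -1100✓ -1101✓ 0-000✓ 0-010✓ 0-100✓ 0-101✓ 0-111✓ 00-00✓ 00-11 000-0✓ 0001- 001-1✓ 0010-✓ 01-00✓ 01-01✓ 01-10✓ 010-0✓ 0100-✓ 011-0✓ 011-1✓ 0110-✓ 0111-✓ 1-000✓ 1-001✓ 1000-✓ 11-00✓ 11-01✓ 110-0✓ 110-1✓ 1100-✓ 1101-✓ 1110-✓
Round 2: --000 -1-00✓ -1-01✓ -10-0 -100-✓ -110-✓ 0--00 0-0-0 0-1-1 0-10- 01--0 01-0-✓ 011-- 1-00- 11-0-✓ 110--
Round 3: -1-0-
PIs = {--000, -0111, -1-0-, -10-0, 0--00, 0-0-0, 0-1-1, 0-10-, 00-11, 0001-, 01--0, 011--, 1-00-, 110--}

NONE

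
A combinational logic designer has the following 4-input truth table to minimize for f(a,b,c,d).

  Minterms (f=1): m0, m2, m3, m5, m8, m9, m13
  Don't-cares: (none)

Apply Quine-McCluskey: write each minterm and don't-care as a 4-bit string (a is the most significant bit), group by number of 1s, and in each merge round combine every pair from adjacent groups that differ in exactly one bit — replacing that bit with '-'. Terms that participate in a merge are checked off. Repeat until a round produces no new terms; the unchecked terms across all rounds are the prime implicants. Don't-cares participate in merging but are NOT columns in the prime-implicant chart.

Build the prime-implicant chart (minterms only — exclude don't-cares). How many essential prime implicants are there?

Round 0: 0000✓ 0010✓ 0011✓ 0101✓ 1000✓ 1001✓ 1101✓
Round 1: -000 -101 00-0 001- 1-01 100-
PIs = {-000, -101, 00-0, 001-, 1-01, 100-}
Coverage chart:
  m0: -000,00-0
  m2: 00-0,001-
  m3: 001- ←essential
  m5: -101 ←essential
  m8: -000,100-
  m9: 1-01,100-
  m13: -101,1-01
Essential: -101, 001-

2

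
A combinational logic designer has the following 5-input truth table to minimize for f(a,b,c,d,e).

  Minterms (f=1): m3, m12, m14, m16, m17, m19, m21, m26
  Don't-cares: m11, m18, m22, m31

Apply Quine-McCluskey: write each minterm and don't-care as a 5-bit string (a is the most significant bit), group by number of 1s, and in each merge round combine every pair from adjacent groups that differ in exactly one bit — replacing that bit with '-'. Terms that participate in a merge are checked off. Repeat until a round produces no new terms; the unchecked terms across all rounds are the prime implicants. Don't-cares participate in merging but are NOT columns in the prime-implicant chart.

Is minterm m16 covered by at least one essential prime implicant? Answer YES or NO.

Round 0: 00011✓ 01011✓ 01100✓ 01110✓ 10000✓ 10001✓ 10010✓ 10011✓ 10101✓ 10110✓ 11010✓ 11111
Round 1: -0011 0-011 011-0 1-010 10-01 10-10 100-0✓ 100-1✓ 1000-✓ 1001-✓
Round 2: 100--
PIs = {-0011, 0-011, 011-0, 1-010, 10-01, 10-10, 100--, 11111}
Coverage chart:
  m3: -0011,0-011
  m12: 011-0 ←essential
  m14: 011-0 ←essential
  m16: 100-- ←essential
  m17: 10-01,100--
  m19: -0011,100--
  m21: 10-01 ←essential
  m26: 1-010 ←essential
Essential: 011-0, 1-010, 10-01, 100--

YES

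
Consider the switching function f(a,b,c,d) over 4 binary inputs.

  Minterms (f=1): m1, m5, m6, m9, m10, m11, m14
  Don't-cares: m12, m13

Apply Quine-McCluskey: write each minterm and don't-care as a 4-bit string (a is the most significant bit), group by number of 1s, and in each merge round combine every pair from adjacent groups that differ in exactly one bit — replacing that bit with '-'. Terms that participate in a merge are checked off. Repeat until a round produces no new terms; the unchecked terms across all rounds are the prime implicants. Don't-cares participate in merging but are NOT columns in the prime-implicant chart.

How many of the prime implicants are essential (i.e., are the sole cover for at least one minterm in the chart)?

[col 0] 0001*, 0101*, 0110*, 1001*, 1010*, 1011*, 1100*, 1101*, 1110*
[col 1] -001*, -101*, -110, 0-01*, 1-01*, 1-10, 10-1, 101-, 11-0, 110-
[col 2] --01
Prime implicants: --01, -110, 1-10, 10-1, 101-, 11-0, 110-
PI chart (minterm → PIs covering it):
  1 | --01  (sole → essential)
  5 | --01  (sole → essential)
  6 | -110  (sole → essential)
  9 | --01,10-1
  10 | 1-10,101-
  11 | 10-1,101-
  14 | -110,1-10,11-0
Essential prime implicants: --01, -110

2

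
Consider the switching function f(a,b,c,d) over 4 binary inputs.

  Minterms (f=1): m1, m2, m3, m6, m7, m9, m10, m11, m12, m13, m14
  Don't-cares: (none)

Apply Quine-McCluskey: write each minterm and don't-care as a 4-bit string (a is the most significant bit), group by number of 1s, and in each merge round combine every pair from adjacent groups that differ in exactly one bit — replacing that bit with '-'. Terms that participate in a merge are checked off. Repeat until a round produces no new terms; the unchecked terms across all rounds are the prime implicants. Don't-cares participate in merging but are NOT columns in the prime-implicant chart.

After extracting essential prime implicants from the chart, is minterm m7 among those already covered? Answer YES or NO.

Round 0: 0001✓ 0010✓ 0011✓ 0110✓ 0111✓ 1001✓ 1010✓ 1011✓ 1100✓ 1101✓ 1110✓
Round 1: -001✓ -010✓ -011✓ -110✓ 0-10✓ 0-11✓ 00-1✓ 001-✓ 011-✓ 1-01 1-10✓ 10-1✓ 101-✓ 11-0 110-
Round 2: --10 -0-1 -01- 0-1-
PIs = {--10, -0-1, -01-, 0-1-, 1-01, 11-0, 110-}
Coverage chart:
  m1: -0-1 ←essential
  m2: --10,-01-,0-1-
  m3: -0-1,-01-,0-1-
  m6: --10,0-1-
  m7: 0-1- ←essential
  m9: -0-1,1-01
  m10: --10,-01-
  m11: -0-1,-01-
  m12: 11-0,110-
  m13: 1-01,110-
  m14: --10,11-0
Essential: -0-1, 0-1-

YES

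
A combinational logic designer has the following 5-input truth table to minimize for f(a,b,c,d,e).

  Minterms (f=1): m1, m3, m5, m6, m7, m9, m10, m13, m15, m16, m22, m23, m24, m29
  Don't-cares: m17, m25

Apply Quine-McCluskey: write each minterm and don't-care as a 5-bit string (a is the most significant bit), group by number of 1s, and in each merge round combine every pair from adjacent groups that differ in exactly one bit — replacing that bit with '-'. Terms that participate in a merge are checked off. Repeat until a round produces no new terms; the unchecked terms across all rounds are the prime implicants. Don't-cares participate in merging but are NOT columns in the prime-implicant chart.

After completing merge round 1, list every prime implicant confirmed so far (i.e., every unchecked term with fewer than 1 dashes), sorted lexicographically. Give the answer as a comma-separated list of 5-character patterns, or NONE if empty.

01010

[col 0] 00001*, 00011*, 00101*, 00110*, 00111*, 01001*, 01010, 01101*, 01111*, 10000*, 10001*, 10110*, 10111*, 11000*, 11001*, 11101*
[col 1] -0001*, -0110*, -0111*, -1001*, -1101*, 0-001*, 0-101*, 0-111*, 00-01*, 00-11*, 000-1*, 001-1*, 0011-*, 01-01*, 011-1*, 1-000*, 1-001*, 1000-*, 1011-*, 11-01*, 1100-*
[col 2] --001, -011-, -1-01, 0--01, 0-1-1, 00--1, 1-00-
Prime implicants: --001, -011-, -1-01, 0--01, 0-1-1, 00--1, 01010, 1-00-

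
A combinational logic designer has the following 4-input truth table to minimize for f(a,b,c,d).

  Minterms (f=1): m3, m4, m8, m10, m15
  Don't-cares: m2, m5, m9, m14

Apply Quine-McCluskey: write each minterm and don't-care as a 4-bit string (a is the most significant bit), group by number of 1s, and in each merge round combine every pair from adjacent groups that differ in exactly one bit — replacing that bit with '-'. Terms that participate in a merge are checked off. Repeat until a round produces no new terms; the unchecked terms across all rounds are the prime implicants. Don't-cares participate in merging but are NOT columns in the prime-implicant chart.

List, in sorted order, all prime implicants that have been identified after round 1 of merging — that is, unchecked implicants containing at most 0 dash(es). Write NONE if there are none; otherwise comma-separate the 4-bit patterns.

NONE

[col 0] 0010*, 0011*, 0100*, 0101*, 1000*, 1001*, 1010*, 1110*, 1111*
[col 1] -010, 001-, 010-, 1-10, 10-0, 100-, 111-
Prime implicants: -010, 001-, 010-, 1-10, 10-0, 100-, 111-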